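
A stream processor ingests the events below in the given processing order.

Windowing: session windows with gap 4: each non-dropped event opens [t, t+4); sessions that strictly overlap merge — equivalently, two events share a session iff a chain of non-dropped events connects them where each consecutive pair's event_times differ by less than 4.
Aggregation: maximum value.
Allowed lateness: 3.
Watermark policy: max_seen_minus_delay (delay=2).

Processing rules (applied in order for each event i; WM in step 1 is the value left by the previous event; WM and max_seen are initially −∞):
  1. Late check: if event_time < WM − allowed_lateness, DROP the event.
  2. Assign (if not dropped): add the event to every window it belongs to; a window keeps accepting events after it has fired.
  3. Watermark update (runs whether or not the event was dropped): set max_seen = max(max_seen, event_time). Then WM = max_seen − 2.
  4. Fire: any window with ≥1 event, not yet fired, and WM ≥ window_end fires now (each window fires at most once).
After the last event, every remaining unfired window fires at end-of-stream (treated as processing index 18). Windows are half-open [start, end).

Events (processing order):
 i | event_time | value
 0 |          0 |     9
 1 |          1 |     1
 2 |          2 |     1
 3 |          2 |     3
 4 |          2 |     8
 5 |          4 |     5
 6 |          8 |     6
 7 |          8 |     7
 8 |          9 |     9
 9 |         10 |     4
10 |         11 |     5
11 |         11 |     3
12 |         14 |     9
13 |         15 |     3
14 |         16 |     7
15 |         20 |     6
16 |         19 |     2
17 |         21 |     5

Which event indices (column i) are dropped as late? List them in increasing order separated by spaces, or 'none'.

i=0 t=0 v=9: → [0,4); WM=-2
i=1 t=1 v=1: → [0,5); WM=-1
i=2 t=2 v=1: → [0,6); WM=0
i=3 t=2 v=3: → [0,6); WM=0
i=4 t=2 v=8: → [0,6); WM=0
i=5 t=4 v=5: → [0,8); WM=2
i=6 t=8 v=6: → [8,12); WM=6
i=7 t=8 v=7: → [8,12); WM=6
i=8 t=9 v=9: → [8,13); WM=7
i=9 t=10 v=4: → [8,14); WM=8
i=10 t=11 v=5: → [8,15); WM=9
i=11 t=11 v=3: → [8,15); WM=9
i=12 t=14 v=9: → [8,18); WM=12
i=13 t=15 v=3: → [8,19); WM=13
i=14 t=16 v=7: → [8,20); WM=14
i=15 t=20 v=6: → [20,24); WM=18
i=16 t=19 v=2: → [8,24); WM=18
i=17 t=21 v=5: → [8,25); WM=19

none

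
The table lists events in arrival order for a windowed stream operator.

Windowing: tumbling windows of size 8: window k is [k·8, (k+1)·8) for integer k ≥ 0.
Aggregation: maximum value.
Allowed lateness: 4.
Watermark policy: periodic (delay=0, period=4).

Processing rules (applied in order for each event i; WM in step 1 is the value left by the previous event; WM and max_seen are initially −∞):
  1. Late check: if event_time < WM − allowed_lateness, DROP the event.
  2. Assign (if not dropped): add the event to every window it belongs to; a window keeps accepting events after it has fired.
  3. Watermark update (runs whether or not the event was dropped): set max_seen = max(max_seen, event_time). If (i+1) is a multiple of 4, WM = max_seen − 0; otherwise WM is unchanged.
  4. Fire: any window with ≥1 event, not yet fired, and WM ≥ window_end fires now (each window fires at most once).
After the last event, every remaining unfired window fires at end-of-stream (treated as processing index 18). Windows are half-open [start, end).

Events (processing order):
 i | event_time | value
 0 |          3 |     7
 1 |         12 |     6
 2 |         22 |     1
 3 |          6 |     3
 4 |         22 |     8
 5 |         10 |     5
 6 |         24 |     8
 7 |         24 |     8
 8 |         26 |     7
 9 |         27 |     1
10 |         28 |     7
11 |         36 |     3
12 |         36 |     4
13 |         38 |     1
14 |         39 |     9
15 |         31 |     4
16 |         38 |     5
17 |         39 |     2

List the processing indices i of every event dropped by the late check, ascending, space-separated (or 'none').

i=0 t=3 v=7: → [0,8); WM=−∞
i=1 t=12 v=6: → [8,16); WM=−∞
i=2 t=22 v=1: → [16,24); WM=−∞
i=3 t=6 v=3: → [0,8); WM=22; [0,8) fires=7 [8,16) fires=6
i=4 t=22 v=8: → [16,24); WM=22
i=5 t=10 v=5: DROP (t<22-4); WM=22
i=6 t=24 v=8: → [24,32); WM=22
i=7 t=24 v=8: → [24,32); WM=24; [16,24) fires=8
i=8 t=26 v=7: → [24,32); WM=24
i=9 t=27 v=1: → [24,32); WM=24
i=10 t=28 v=7: → [24,32); WM=24
i=11 t=36 v=3: → [32,40); WM=36; [24,32) fires=8
i=12 t=36 v=4: → [32,40); WM=36
i=13 t=38 v=1: → [32,40); WM=36
i=14 t=39 v=9: → [32,40); WM=36
i=15 t=31 v=4: DROP (t<36-4); WM=39
i=16 t=38 v=5: → [32,40); WM=39
i=17 t=39 v=2: → [32,40); WM=39

5 15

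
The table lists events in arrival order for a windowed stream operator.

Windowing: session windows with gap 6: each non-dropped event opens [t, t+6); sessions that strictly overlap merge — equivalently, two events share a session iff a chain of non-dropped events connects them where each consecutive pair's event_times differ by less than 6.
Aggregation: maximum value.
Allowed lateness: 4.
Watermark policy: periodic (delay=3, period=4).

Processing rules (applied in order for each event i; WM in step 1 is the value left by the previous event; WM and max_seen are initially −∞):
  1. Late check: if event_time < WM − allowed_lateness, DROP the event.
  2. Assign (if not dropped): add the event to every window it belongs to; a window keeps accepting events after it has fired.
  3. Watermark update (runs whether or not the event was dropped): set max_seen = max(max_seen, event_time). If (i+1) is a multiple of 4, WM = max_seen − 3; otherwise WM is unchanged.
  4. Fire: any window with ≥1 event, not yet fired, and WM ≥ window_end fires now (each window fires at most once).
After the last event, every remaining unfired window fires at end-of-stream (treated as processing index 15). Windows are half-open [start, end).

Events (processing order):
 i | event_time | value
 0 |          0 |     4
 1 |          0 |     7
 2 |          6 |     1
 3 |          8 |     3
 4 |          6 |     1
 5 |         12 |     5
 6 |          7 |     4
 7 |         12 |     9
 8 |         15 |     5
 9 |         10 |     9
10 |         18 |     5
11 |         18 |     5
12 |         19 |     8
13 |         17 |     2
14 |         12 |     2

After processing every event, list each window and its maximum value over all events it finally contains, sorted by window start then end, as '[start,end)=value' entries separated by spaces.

[0,6)=7 [6,25)=9

i=0 t=0 v=4: → [0,6); WM=−∞
i=1 t=0 v=7: → [0,6); WM=−∞
i=2 t=6 v=1: → [6,12); WM=−∞
i=3 t=8 v=3: → [6,14); WM=5
i=4 t=6 v=1: → [6,14); WM=5
i=5 t=12 v=5: → [6,18); WM=5
i=6 t=7 v=4: → [6,18); WM=5
i=7 t=12 v=9: → [6,18); WM=9
i=8 t=15 v=5: → [6,21); WM=9
i=9 t=10 v=9: → [6,21); WM=9
i=10 t=18 v=5: → [6,24); WM=9
i=11 t=18 v=5: → [6,24); WM=15
i=12 t=19 v=8: → [6,25); WM=15
i=13 t=17 v=2: → [6,25); WM=15
i=14 t=12 v=2: → [6,25); WM=15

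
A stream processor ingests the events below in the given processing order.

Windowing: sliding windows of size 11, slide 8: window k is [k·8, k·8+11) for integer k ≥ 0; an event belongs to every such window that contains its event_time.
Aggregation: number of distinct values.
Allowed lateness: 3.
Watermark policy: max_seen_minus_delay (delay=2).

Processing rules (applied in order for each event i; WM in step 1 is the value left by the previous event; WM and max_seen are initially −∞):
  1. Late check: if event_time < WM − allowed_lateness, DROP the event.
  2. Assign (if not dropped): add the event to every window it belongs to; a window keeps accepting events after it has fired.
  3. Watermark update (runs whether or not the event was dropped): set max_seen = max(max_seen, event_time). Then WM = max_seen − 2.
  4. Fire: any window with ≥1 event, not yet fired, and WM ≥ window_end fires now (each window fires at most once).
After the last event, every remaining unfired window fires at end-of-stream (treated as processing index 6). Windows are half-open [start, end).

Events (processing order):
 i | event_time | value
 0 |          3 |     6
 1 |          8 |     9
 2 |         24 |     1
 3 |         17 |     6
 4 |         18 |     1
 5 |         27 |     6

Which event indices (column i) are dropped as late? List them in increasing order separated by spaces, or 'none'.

i=0 t=3 v=6: → [0,11); WM=1
i=1 t=8 v=9: → [8,19),[0,11); WM=6
i=2 t=24 v=1: → [24,35),[16,27); WM=22; [0,11) fires=2 [8,19) fires=1
i=3 t=17 v=6: DROP (t<22-3); WM=22
i=4 t=18 v=1: DROP (t<22-3); WM=22
i=5 t=27 v=6: → [24,35); WM=25

3 4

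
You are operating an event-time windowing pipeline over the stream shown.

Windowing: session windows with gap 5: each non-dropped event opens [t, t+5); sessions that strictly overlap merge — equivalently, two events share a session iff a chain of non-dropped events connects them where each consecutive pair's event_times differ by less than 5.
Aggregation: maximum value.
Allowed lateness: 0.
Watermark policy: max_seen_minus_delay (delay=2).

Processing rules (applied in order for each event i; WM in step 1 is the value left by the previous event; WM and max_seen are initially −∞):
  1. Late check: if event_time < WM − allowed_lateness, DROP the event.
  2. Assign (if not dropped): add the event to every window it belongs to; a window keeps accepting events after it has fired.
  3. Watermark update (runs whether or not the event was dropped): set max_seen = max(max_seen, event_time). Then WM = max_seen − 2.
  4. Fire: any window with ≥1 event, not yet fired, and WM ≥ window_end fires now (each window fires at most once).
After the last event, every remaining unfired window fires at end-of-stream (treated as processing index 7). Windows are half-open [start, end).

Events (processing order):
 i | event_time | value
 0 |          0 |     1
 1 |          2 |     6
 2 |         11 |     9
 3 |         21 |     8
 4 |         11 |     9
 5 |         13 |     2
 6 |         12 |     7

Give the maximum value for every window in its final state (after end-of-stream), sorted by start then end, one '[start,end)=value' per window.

[0,7)=6 [11,16)=9 [21,26)=8

i=0 t=0 v=1: → [0,5); WM=-2
i=1 t=2 v=6: → [0,7); WM=0
i=2 t=11 v=9: → [11,16); WM=9
i=3 t=21 v=8: → [21,26); WM=19
i=4 t=11 v=9: DROP (t<19-0); WM=19
i=5 t=13 v=2: DROP (t<19-0); WM=19
i=6 t=12 v=7: DROP (t<19-0); WM=19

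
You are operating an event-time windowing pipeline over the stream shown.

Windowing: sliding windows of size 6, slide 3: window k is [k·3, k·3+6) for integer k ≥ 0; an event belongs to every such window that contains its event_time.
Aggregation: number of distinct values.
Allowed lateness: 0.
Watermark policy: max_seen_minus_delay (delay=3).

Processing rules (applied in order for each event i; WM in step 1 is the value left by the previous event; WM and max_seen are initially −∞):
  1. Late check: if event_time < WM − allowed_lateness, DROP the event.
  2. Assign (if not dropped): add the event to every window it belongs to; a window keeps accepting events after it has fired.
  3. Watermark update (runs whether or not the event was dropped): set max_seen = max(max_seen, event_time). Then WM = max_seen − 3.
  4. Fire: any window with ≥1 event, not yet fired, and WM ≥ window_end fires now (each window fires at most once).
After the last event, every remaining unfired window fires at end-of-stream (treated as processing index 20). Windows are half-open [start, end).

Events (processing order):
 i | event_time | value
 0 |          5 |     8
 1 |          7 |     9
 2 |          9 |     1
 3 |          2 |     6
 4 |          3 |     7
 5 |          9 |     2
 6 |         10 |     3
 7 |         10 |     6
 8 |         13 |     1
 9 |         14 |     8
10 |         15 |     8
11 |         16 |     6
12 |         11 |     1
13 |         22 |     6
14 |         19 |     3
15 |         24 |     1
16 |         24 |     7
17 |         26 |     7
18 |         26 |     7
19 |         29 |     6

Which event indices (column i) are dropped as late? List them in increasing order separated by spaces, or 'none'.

3 4 12

i=0 t=5 v=8: → [3,9),[0,6); WM=2
i=1 t=7 v=9: → [6,12),[3,9); WM=4
i=2 t=9 v=1: → [9,15),[6,12); WM=6; [0,6) fires=1
i=3 t=2 v=6: DROP (t<6-0); WM=6
i=4 t=3 v=7: DROP (t<6-0); WM=6
i=5 t=9 v=2: → [9,15),[6,12); WM=6
i=6 t=10 v=3: → [9,15),[6,12); WM=7
i=7 t=10 v=6: → [9,15),[6,12); WM=7
i=8 t=13 v=1: → [12,18),[9,15); WM=10; [3,9) fires=2
i=9 t=14 v=8: → [12,18),[9,15); WM=11
i=10 t=15 v=8: → [15,21),[12,18); WM=12; [6,12) fires=5
i=11 t=16 v=6: → [15,21),[12,18); WM=13
i=12 t=11 v=1: DROP (t<13-0); WM=13
i=13 t=22 v=6: → [21,27),[18,24); WM=19; [9,15) fires=5 [12,18) fires=3
i=14 t=19 v=3: → [18,24),[15,21); WM=19
i=15 t=24 v=1: → [24,30),[21,27); WM=21; [15,21) fires=3
i=16 t=24 v=7: → [24,30),[21,27); WM=21
i=17 t=26 v=7: → [24,30),[21,27); WM=23
i=18 t=26 v=7: → [24,30),[21,27); WM=23
i=19 t=29 v=6: → [27,33),[24,30); WM=26; [18,24) fires=2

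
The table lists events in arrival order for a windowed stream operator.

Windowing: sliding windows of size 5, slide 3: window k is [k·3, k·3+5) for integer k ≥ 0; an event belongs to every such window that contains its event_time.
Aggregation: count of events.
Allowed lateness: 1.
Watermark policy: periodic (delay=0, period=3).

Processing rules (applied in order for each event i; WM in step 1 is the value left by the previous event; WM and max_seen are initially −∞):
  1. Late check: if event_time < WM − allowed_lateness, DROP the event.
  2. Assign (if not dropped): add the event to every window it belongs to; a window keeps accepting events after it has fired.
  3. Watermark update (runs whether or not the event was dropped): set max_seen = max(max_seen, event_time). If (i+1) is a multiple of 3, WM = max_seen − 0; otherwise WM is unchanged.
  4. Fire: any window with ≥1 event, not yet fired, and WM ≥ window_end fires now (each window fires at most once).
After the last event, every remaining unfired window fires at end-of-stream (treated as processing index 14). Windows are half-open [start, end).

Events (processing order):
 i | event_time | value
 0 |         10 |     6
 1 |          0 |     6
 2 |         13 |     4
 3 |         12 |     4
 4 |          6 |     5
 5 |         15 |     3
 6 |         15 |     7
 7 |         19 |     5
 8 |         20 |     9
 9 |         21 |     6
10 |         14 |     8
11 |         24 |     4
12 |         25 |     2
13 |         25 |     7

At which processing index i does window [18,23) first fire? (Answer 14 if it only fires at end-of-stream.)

i=0 t=10 v=6: → [9,14),[6,11); WM=−∞
i=1 t=0 v=6: → [0,5); WM=−∞
i=2 t=13 v=4: → [12,17),[9,14); WM=13; [0,5) fires=1 [6,11) fires=1
i=3 t=12 v=4: → [12,17),[9,14); WM=13
i=4 t=6 v=5: DROP (t<13-1); WM=13
i=5 t=15 v=3: → [15,20),[12,17); WM=15; [9,14) fires=3
i=6 t=15 v=7: → [15,20),[12,17); WM=15
i=7 t=19 v=5: → [18,23),[15,20); WM=15
i=8 t=20 v=9: → [18,23); WM=20; [12,17) fires=4 [15,20) fires=3
i=9 t=21 v=6: → [21,26),[18,23); WM=20
i=10 t=14 v=8: DROP (t<20-1); WM=20
i=11 t=24 v=4: → [24,29),[21,26); WM=24; [18,23) fires=3
i=12 t=25 v=2: → [24,29),[21,26); WM=24
i=13 t=25 v=7: → [24,29),[21,26); WM=24

11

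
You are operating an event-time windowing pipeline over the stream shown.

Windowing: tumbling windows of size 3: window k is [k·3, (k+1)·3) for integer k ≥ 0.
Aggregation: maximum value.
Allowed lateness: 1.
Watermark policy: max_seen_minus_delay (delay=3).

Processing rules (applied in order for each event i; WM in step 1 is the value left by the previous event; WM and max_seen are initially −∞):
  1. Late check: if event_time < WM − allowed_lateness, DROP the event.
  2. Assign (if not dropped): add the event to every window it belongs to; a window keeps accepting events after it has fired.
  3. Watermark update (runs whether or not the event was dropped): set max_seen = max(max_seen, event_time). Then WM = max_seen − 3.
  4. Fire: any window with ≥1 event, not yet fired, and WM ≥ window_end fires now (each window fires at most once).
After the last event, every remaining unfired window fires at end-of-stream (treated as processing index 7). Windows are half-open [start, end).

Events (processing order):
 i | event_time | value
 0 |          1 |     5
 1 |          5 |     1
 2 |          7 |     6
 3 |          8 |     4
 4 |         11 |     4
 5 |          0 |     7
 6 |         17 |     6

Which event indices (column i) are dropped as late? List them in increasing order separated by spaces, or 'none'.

i=0 t=1 v=5: → [0,3); WM=-2
i=1 t=5 v=1: → [3,6); WM=2
i=2 t=7 v=6: → [6,9); WM=4; [0,3) fires=5
i=3 t=8 v=4: → [6,9); WM=5
i=4 t=11 v=4: → [9,12); WM=8; [3,6) fires=1
i=5 t=0 v=7: DROP (t<8-1); WM=8
i=6 t=17 v=6: → [15,18); WM=14; [6,9) fires=6 [9,12) fires=4

5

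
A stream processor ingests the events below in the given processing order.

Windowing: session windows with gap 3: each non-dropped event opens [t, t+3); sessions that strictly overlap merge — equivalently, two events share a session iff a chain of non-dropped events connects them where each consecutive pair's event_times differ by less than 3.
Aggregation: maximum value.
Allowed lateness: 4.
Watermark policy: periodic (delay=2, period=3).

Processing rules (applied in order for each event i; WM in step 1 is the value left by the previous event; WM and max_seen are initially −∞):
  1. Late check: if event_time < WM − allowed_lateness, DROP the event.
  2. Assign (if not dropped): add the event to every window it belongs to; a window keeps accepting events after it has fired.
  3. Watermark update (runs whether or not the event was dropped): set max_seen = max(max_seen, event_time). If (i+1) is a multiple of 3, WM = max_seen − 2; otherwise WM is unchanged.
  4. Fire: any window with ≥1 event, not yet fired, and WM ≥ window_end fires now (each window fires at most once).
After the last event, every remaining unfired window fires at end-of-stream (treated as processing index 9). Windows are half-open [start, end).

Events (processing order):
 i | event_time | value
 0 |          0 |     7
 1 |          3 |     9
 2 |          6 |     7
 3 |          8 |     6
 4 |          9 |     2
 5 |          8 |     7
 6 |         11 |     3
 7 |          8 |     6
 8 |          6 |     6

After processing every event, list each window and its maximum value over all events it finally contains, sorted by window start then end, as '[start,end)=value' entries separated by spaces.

i=0 t=0 v=7: → [0,3); WM=−∞
i=1 t=3 v=9: → [3,6); WM=−∞
i=2 t=6 v=7: → [6,9); WM=4
i=3 t=8 v=6: → [6,11); WM=4
i=4 t=9 v=2: → [6,12); WM=4
i=5 t=8 v=7: → [6,12); WM=7
i=6 t=11 v=3: → [6,14); WM=7
i=7 t=8 v=6: → [6,14); WM=7
i=8 t=6 v=6: → [6,14); WM=9

[0,3)=7 [3,6)=9 [6,14)=7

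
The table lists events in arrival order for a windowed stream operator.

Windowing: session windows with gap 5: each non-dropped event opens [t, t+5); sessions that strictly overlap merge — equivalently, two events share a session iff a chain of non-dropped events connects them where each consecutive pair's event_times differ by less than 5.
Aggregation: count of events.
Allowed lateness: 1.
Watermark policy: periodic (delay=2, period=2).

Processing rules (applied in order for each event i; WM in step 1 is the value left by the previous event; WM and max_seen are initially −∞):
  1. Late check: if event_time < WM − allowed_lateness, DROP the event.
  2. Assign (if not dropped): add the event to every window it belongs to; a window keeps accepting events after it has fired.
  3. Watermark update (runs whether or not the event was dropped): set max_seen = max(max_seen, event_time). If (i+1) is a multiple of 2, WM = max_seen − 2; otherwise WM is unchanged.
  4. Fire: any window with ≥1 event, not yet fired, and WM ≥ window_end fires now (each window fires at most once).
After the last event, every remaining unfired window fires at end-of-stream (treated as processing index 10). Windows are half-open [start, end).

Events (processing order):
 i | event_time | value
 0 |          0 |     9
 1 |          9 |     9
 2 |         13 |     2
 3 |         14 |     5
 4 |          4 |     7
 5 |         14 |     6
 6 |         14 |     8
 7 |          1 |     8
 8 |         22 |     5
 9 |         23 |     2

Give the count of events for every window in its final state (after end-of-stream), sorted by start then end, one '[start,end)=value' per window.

i=0 t=0 v=9: → [0,5); WM=−∞
i=1 t=9 v=9: → [9,14); WM=7
i=2 t=13 v=2: → [9,18); WM=7
i=3 t=14 v=5: → [9,19); WM=12
i=4 t=4 v=7: DROP (t<12-1); WM=12
i=5 t=14 v=6: → [9,19); WM=12
i=6 t=14 v=8: → [9,19); WM=12
i=7 t=1 v=8: DROP (t<12-1); WM=12
i=8 t=22 v=5: → [22,27); WM=12
i=9 t=23 v=2: → [22,28); WM=21

[0,5)=1 [9,19)=5 [22,28)=2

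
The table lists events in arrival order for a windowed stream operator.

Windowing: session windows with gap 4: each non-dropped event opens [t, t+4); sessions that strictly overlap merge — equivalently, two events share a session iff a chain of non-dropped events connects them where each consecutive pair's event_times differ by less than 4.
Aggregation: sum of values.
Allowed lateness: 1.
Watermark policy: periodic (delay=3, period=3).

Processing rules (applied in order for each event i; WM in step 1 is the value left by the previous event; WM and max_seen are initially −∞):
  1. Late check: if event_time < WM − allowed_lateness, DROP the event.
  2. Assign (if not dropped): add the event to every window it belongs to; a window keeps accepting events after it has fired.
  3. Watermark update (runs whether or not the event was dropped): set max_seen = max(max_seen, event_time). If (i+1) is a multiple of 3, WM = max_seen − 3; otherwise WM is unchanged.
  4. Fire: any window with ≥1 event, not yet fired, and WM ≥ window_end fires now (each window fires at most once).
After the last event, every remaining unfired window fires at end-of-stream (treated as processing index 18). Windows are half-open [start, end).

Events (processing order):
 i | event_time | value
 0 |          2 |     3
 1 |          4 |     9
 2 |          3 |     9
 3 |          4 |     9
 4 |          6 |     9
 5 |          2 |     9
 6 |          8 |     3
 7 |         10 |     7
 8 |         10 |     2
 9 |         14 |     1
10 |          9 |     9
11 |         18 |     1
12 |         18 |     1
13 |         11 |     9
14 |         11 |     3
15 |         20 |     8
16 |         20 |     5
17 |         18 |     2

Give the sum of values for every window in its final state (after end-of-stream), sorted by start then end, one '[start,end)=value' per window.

[2,14)=69 [14,18)=1 [18,24)=17

i=0 t=2 v=3: → [2,6); WM=−∞
i=1 t=4 v=9: → [2,8); WM=−∞
i=2 t=3 v=9: → [2,8); WM=1
i=3 t=4 v=9: → [2,8); WM=1
i=4 t=6 v=9: → [2,10); WM=1
i=5 t=2 v=9: → [2,10); WM=3
i=6 t=8 v=3: → [2,12); WM=3
i=7 t=10 v=7: → [2,14); WM=3
i=8 t=10 v=2: → [2,14); WM=7
i=9 t=14 v=1: → [14,18); WM=7
i=10 t=9 v=9: → [2,14); WM=7
i=11 t=18 v=1: → [18,22); WM=15
i=12 t=18 v=1: → [18,22); WM=15
i=13 t=11 v=9: DROP (t<15-1); WM=15
i=14 t=11 v=3: DROP (t<15-1); WM=15
i=15 t=20 v=8: → [18,24); WM=15
i=16 t=20 v=5: → [18,24); WM=15
i=17 t=18 v=2: → [18,24); WM=17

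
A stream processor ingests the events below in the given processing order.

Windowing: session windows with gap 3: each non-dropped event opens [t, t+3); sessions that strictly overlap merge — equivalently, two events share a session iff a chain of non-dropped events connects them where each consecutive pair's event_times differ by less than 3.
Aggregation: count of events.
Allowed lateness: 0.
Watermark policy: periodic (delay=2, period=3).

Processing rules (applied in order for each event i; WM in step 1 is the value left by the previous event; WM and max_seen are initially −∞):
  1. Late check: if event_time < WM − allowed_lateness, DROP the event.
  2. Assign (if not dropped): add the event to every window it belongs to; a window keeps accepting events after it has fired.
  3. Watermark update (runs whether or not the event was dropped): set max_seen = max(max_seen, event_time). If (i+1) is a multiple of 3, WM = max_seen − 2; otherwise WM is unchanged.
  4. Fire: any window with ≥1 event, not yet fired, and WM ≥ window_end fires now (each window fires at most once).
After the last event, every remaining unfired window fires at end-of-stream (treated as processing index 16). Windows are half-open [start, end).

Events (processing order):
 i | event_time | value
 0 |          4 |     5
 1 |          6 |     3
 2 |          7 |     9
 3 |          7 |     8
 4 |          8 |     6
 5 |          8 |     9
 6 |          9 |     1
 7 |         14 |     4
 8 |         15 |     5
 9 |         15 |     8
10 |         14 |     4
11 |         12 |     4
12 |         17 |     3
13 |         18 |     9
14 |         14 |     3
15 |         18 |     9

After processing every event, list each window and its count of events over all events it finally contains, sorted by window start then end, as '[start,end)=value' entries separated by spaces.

i=0 t=4 v=5: → [4,7); WM=−∞
i=1 t=6 v=3: → [4,9); WM=−∞
i=2 t=7 v=9: → [4,10); WM=5
i=3 t=7 v=8: → [4,10); WM=5
i=4 t=8 v=6: → [4,11); WM=5
i=5 t=8 v=9: → [4,11); WM=6
i=6 t=9 v=1: → [4,12); WM=6
i=7 t=14 v=4: → [14,17); WM=6
i=8 t=15 v=5: → [14,18); WM=13
i=9 t=15 v=8: → [14,18); WM=13
i=10 t=14 v=4: → [14,18); WM=13
i=11 t=12 v=4: DROP (t<13-0); WM=13
i=12 t=17 v=3: → [14,20); WM=13
i=13 t=18 v=9: → [14,21); WM=13
i=14 t=14 v=3: → [14,21); WM=16
i=15 t=18 v=9: → [14,21); WM=16

[4,12)=7 [14,21)=8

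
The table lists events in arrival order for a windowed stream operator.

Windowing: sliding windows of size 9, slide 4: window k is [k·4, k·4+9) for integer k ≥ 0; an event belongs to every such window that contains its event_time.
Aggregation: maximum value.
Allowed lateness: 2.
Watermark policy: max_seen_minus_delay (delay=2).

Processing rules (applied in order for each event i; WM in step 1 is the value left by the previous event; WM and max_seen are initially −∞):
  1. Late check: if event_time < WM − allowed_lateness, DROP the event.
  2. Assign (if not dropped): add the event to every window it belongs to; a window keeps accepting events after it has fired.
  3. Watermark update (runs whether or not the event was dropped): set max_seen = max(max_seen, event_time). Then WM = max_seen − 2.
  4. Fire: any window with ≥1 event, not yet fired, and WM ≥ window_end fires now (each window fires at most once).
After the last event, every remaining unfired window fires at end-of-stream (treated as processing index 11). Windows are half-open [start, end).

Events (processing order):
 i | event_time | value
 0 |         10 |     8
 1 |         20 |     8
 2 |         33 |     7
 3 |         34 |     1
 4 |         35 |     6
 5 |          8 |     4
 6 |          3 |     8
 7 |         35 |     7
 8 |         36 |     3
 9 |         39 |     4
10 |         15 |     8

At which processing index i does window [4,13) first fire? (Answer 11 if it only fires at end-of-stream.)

i=0 t=10 v=8: → [8,17),[4,13); WM=8
i=1 t=20 v=8: → [20,29),[16,25),[12,21); WM=18; [4,13) fires=8 [8,17) fires=8
i=2 t=33 v=7: → [32,41),[28,37); WM=31; [12,21) fires=8 [16,25) fires=8 [20,29) fires=8
i=3 t=34 v=1: → [32,41),[28,37); WM=32
i=4 t=35 v=6: → [32,41),[28,37); WM=33
i=5 t=8 v=4: DROP (t<33-2); WM=33
i=6 t=3 v=8: DROP (t<33-2); WM=33
i=7 t=35 v=7: → [32,41),[28,37); WM=33
i=8 t=36 v=3: → [36,45),[32,41),[28,37); WM=34
i=9 t=39 v=4: → [36,45),[32,41); WM=37; [28,37) fires=7
i=10 t=15 v=8: DROP (t<37-2); WM=37

1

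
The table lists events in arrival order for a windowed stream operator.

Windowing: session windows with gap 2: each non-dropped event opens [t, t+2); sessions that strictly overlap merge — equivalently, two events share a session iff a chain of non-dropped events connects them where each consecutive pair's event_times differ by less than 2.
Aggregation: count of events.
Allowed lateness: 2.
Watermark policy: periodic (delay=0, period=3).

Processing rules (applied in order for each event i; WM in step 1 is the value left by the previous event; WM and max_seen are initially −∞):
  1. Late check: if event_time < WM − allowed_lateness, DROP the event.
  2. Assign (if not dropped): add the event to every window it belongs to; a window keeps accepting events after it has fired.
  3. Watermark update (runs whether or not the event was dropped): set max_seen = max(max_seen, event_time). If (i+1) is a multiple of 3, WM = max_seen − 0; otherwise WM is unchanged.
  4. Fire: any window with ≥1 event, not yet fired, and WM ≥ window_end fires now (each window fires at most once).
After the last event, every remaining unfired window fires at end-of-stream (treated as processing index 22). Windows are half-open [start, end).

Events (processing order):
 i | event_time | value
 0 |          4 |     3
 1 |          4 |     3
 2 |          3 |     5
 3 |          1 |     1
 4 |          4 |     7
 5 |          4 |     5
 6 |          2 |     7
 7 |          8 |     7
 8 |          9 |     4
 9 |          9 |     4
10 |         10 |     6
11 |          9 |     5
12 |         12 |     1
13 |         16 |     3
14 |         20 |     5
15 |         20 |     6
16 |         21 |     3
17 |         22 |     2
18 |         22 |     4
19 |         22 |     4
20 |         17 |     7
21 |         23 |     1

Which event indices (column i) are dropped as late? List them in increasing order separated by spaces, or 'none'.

3 20

i=0 t=4 v=3: → [4,6); WM=−∞
i=1 t=4 v=3: → [4,6); WM=−∞
i=2 t=3 v=5: → [3,6); WM=4
i=3 t=1 v=1: DROP (t<4-2); WM=4
i=4 t=4 v=7: → [3,6); WM=4
i=5 t=4 v=5: → [3,6); WM=4
i=6 t=2 v=7: → [2,6); WM=4
i=7 t=8 v=7: → [8,10); WM=4
i=8 t=9 v=4: → [8,11); WM=9
i=9 t=9 v=4: → [8,11); WM=9
i=10 t=10 v=6: → [8,12); WM=9
i=11 t=9 v=5: → [8,12); WM=10
i=12 t=12 v=1: → [12,14); WM=10
i=13 t=16 v=3: → [16,18); WM=10
i=14 t=20 v=5: → [20,22); WM=20
i=15 t=20 v=6: → [20,22); WM=20
i=16 t=21 v=3: → [20,23); WM=20
i=17 t=22 v=2: → [20,24); WM=22
i=18 t=22 v=4: → [20,24); WM=22
i=19 t=22 v=4: → [20,24); WM=22
i=20 t=17 v=7: DROP (t<22-2); WM=22
i=21 t=23 v=1: → [20,25); WM=22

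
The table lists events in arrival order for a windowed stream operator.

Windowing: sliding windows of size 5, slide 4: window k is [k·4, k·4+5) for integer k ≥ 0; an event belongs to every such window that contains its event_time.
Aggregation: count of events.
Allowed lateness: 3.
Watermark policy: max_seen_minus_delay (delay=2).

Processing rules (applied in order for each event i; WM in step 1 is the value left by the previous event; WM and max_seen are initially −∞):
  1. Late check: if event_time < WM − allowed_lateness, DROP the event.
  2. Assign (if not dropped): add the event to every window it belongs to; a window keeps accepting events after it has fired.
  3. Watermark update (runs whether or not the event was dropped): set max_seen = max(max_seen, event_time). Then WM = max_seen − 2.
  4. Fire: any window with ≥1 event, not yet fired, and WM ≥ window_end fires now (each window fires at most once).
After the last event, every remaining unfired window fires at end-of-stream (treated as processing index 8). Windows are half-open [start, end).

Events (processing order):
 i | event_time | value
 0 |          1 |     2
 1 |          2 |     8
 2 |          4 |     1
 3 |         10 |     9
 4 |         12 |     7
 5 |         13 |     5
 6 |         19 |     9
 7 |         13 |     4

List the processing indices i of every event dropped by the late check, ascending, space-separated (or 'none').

i=0 t=1 v=2: → [0,5); WM=-1
i=1 t=2 v=8: → [0,5); WM=0
i=2 t=4 v=1: → [4,9),[0,5); WM=2
i=3 t=10 v=9: → [8,13); WM=8; [0,5) fires=3
i=4 t=12 v=7: → [12,17),[8,13); WM=10; [4,9) fires=1
i=5 t=13 v=5: → [12,17); WM=11
i=6 t=19 v=9: → [16,21); WM=17; [8,13) fires=2 [12,17) fires=2
i=7 t=13 v=4: DROP (t<17-3); WM=17

7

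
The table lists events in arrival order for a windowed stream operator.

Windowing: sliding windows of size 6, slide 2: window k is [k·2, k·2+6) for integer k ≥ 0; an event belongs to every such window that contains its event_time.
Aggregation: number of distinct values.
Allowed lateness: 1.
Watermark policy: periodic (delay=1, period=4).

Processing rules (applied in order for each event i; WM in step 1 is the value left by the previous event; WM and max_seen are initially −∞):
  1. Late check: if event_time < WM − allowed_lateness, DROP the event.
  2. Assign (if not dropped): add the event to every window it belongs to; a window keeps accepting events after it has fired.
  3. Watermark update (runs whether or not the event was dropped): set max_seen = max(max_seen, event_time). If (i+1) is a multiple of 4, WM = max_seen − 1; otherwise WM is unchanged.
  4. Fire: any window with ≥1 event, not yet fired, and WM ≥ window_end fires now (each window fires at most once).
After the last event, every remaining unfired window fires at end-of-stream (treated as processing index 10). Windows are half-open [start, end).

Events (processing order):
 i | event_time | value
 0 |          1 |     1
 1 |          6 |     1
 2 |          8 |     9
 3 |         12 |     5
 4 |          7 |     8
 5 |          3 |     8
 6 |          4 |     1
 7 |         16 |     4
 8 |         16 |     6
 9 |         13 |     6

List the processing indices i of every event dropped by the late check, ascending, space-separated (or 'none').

i=0 t=1 v=1: → [0,6); WM=−∞
i=1 t=6 v=1: → [6,12),[4,10),[2,8); WM=−∞
i=2 t=8 v=9: → [8,14),[6,12),[4,10); WM=−∞
i=3 t=12 v=5: → [12,18),[10,16),[8,14); WM=11; [0,6) fires=1 [2,8) fires=1 [4,10) fires=2
i=4 t=7 v=8: DROP (t<11-1); WM=11
i=5 t=3 v=8: DROP (t<11-1); WM=11
i=6 t=4 v=1: DROP (t<11-1); WM=11
i=7 t=16 v=4: → [16,22),[14,20),[12,18); WM=15; [6,12) fires=2 [8,14) fires=2
i=8 t=16 v=6: → [16,22),[14,20),[12,18); WM=15
i=9 t=13 v=6: DROP (t<15-1); WM=15

4 5 6 9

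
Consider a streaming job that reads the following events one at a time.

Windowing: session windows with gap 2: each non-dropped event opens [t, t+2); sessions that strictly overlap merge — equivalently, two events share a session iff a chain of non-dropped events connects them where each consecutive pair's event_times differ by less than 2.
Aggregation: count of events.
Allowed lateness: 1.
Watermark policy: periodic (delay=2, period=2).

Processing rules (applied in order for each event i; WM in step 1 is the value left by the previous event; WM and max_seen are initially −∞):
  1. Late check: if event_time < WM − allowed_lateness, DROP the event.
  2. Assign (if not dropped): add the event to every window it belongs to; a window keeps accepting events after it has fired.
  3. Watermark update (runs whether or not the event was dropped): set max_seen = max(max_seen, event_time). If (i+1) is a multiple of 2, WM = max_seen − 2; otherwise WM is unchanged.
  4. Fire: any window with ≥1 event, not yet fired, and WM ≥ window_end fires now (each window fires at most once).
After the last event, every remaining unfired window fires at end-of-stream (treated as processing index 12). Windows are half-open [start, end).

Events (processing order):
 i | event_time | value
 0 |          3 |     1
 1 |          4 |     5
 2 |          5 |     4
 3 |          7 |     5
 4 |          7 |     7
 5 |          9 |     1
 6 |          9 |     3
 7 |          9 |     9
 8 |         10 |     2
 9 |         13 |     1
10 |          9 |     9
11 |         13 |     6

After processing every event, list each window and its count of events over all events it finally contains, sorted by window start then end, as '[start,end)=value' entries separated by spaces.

i=0 t=3 v=1: → [3,5); WM=−∞
i=1 t=4 v=5: → [3,6); WM=2
i=2 t=5 v=4: → [3,7); WM=2
i=3 t=7 v=5: → [7,9); WM=5
i=4 t=7 v=7: → [7,9); WM=5
i=5 t=9 v=1: → [9,11); WM=7
i=6 t=9 v=3: → [9,11); WM=7
i=7 t=9 v=9: → [9,11); WM=7
i=8 t=10 v=2: → [9,12); WM=7
i=9 t=13 v=1: → [13,15); WM=11
i=10 t=9 v=9: DROP (t<11-1); WM=11
i=11 t=13 v=6: → [13,15); WM=11

[3,7)=3 [7,9)=2 [9,12)=4 [13,15)=2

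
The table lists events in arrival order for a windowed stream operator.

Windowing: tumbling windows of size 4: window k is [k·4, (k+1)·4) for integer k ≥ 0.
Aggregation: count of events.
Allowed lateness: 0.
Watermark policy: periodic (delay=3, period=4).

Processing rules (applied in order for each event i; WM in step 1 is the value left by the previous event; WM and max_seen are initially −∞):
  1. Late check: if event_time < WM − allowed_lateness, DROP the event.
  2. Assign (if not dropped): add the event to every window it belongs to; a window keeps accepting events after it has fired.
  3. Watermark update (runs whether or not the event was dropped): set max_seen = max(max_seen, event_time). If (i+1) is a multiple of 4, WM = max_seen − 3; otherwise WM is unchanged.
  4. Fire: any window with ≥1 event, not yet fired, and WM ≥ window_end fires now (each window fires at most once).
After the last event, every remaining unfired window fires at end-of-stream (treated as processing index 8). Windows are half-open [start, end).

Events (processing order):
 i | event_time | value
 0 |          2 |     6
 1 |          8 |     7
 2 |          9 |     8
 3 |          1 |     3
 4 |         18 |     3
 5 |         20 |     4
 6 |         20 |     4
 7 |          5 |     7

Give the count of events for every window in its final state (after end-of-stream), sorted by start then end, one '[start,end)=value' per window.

[0,4)=2 [8,12)=2 [16,20)=1 [20,24)=2

i=0 t=2 v=6: → [0,4); WM=−∞
i=1 t=8 v=7: → [8,12); WM=−∞
i=2 t=9 v=8: → [8,12); WM=−∞
i=3 t=1 v=3: → [0,4); WM=6; [0,4) fires=2
i=4 t=18 v=3: → [16,20); WM=6
i=5 t=20 v=4: → [20,24); WM=6
i=6 t=20 v=4: → [20,24); WM=6
i=7 t=5 v=7: DROP (t<6-0); WM=17; [8,12) fires=2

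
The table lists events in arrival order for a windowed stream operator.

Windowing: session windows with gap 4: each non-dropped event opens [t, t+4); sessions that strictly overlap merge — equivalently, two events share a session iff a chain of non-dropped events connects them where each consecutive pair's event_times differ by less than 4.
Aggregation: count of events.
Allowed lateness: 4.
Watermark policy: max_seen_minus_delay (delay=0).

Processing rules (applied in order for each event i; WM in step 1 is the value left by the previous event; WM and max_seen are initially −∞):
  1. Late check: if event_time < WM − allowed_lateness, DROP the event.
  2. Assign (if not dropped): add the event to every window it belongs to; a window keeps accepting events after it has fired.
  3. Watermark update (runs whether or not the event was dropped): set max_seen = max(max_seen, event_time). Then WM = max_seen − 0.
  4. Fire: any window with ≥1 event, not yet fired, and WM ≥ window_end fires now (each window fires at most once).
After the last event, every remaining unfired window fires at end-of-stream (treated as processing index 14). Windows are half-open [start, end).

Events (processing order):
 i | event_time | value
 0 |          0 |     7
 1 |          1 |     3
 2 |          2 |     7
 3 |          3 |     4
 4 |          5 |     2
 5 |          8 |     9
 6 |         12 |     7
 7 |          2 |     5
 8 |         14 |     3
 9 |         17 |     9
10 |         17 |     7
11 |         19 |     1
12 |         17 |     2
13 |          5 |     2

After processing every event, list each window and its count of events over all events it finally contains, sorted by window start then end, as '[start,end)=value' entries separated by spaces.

[0,12)=6 [12,23)=6

i=0 t=0 v=7: → [0,4); WM=0
i=1 t=1 v=3: → [0,5); WM=1
i=2 t=2 v=7: → [0,6); WM=2
i=3 t=3 v=4: → [0,7); WM=3
i=4 t=5 v=2: → [0,9); WM=5
i=5 t=8 v=9: → [0,12); WM=8
i=6 t=12 v=7: → [12,16); WM=12
i=7 t=2 v=5: DROP (t<12-4); WM=12
i=8 t=14 v=3: → [12,18); WM=14
i=9 t=17 v=9: → [12,21); WM=17
i=10 t=17 v=7: → [12,21); WM=17
i=11 t=19 v=1: → [12,23); WM=19
i=12 t=17 v=2: → [12,23); WM=19
i=13 t=5 v=2: DROP (t<19-4); WM=19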